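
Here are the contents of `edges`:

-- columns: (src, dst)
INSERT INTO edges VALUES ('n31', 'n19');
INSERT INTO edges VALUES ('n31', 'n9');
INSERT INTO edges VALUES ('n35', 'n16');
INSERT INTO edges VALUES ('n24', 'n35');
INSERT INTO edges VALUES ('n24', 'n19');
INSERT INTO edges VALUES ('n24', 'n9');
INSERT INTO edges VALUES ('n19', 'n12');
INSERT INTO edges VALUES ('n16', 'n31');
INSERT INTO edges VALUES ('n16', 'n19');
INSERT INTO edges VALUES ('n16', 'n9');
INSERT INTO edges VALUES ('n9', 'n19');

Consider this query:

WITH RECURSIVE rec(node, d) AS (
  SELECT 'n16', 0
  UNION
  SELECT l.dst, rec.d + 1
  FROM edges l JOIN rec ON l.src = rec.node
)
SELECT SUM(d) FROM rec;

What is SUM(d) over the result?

Base: (n16, d=0).
Iteration 1: edges from {n16} -> (n19, d=1), (n31, d=1), (n9, d=1).
Iteration 2: edges from {n19,n31,n9} -> (n12, d=2), (n19, d=2), (n9, d=2). [UNION drops 1 duplicate row(s)]
Iteration 3: edges from {n12,n19,n9} -> (n12, d=3), (n19, d=3).
Iteration 4: edges from {n12,n19} -> (n12, d=4).
Iteration 5: no outgoing edges from {n12}; recursion stops.
SUM(d) = 0 + 1 + 1 + 1 + 2 + 2 + 2 + 3 + 3 + 4 = 19.

19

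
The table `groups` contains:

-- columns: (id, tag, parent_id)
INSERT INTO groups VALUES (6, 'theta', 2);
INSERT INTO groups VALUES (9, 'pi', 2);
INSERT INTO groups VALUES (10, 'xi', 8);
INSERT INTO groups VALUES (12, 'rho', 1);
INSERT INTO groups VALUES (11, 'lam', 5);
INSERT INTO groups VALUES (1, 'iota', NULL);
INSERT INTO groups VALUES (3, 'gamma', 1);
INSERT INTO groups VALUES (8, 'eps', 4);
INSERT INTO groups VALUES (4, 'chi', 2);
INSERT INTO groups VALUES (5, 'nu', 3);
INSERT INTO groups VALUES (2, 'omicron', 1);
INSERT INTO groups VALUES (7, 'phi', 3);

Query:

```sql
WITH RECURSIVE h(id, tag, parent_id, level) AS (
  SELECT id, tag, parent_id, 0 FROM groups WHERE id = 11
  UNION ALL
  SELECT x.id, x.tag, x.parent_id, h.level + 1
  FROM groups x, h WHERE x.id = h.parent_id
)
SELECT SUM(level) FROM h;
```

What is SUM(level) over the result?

6

Base: id=11 (lam), parent_id=5, level 0.
Iteration 1: join on id=5 -> nu (id 5, parent_id=3, level 1).
Iteration 2: join on id=3 -> gamma (id 3, parent_id=1, level 2).
Iteration 3: join on id=1 -> iota (id 1, parent_id=NULL, level 3).
Iteration 4: parent_id is NULL; no match; recursion stops.
SUM(level) = 0 + 1 + 2 + 3 = 6.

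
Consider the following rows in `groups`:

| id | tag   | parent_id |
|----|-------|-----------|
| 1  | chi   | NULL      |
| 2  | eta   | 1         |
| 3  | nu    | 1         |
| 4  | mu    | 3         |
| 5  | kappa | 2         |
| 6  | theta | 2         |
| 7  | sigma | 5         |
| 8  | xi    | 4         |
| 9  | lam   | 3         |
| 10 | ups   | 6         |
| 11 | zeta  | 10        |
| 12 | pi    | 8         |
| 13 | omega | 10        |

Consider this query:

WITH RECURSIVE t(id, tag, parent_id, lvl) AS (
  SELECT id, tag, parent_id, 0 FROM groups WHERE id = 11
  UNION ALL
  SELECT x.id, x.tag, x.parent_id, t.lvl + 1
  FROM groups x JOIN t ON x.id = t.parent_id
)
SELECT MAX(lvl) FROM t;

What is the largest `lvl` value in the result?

4

Base: id=11 (zeta), parent_id=10, lvl 0.
Iteration 1: join on id=10 -> ups (id 10, parent_id=6, lvl 1).
Iteration 2: join on id=6 -> theta (id 6, parent_id=2, lvl 2).
Iteration 3: join on id=2 -> eta (id 2, parent_id=1, lvl 3).
Iteration 4: join on id=1 -> chi (id 1, parent_id=NULL, lvl 4).
Iteration 5: parent_id is NULL; no match; recursion stops.
lvl values: 0, 1, 2, 3, 4; the maximum is 4.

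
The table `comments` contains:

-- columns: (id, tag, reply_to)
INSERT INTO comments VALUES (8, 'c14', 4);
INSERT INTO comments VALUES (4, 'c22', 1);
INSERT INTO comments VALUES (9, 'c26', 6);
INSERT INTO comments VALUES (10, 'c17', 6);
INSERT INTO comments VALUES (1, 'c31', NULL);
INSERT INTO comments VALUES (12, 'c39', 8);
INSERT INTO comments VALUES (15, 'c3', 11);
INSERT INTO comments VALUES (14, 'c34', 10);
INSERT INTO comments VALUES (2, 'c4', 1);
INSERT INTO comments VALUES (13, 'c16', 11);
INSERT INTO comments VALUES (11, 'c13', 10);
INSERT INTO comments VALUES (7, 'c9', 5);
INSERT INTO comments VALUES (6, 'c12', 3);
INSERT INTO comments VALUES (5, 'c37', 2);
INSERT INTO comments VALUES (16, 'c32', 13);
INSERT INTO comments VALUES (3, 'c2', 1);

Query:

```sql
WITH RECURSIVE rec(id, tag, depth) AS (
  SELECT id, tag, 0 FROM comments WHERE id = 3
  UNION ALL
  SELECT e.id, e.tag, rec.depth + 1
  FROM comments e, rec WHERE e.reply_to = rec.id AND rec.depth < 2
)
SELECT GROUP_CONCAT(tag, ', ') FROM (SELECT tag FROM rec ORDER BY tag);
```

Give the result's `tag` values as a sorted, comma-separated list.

Base: id=3 (c2) at depth 0.
Iteration 1: rows with reply_to in {3} -> c12 (id 6, depth 1).
Iteration 2: rows with reply_to in {6} -> c26 (id 9, depth 2), c17 (id 10, depth 2).
Iteration 3: depth < 2 fails for all current rows; recursion stops.

c12, c17, c2, c26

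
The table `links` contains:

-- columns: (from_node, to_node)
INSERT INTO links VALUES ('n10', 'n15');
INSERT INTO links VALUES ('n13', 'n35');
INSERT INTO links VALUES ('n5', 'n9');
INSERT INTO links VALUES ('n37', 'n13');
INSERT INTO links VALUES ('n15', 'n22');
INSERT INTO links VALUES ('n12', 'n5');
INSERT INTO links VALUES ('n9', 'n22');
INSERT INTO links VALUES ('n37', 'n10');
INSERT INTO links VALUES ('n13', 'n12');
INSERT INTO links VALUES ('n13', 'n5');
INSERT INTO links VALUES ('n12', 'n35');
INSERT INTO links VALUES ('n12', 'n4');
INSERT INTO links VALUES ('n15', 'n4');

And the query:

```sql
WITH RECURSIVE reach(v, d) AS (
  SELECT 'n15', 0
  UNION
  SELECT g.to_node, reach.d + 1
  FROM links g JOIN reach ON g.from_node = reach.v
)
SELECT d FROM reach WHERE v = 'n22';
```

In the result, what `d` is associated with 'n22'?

Base: (n15, d=0).
Iteration 1: edges from {n15} -> (n22, d=1), (n4, d=1).
Iteration 2: no outgoing edges from {n22,n4}; recursion stops.

1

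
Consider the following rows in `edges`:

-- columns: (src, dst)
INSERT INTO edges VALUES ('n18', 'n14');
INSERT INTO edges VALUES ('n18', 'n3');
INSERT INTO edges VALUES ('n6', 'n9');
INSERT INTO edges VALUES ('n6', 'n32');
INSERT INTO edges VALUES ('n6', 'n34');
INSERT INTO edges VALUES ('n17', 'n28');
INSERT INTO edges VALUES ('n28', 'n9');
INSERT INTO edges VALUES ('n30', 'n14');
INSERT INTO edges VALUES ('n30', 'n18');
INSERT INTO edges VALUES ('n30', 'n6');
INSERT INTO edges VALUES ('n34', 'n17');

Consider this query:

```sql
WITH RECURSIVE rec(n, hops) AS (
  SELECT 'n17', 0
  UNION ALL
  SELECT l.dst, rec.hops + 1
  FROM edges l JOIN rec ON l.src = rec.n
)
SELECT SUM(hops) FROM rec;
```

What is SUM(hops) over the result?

Base: (n17, hops=0).
Iteration 1: edges from {n17} -> (n28, hops=1).
Iteration 2: edges from {n28} -> (n9, hops=2).
Iteration 3: no outgoing edges from {n9}; recursion stops.
SUM(hops) = 0 + 1 + 2 = 3.

3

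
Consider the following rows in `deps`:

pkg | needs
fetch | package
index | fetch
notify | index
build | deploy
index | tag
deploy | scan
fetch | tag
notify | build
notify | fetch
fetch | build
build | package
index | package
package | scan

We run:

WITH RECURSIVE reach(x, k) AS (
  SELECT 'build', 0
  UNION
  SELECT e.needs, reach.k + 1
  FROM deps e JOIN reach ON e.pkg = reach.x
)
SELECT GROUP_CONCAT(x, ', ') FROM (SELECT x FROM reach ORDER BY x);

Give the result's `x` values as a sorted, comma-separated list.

build, deploy, package, scan

Base: (build, k=0).
Iteration 1: edges from {build} -> (deploy, k=1), (package, k=1).
Iteration 2: edges from {deploy,package} -> (scan, k=2). [UNION drops 1 duplicate row(s)]
Iteration 3: no outgoing edges from {scan}; recursion stops.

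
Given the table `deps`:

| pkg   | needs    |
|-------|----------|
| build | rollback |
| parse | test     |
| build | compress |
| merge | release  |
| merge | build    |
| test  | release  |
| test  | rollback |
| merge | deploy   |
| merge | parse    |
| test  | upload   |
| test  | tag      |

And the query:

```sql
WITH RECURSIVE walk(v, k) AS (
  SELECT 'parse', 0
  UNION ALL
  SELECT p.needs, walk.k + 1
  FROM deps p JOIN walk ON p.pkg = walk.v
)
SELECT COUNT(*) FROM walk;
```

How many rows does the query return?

Base: (parse, k=0).
Iteration 1: edges from {parse} -> (test, k=1).
Iteration 2: edges from {test} -> (release, k=2), (rollback, k=2), (tag, k=2), (upload, k=2).
Iteration 3: no outgoing edges from {release,rollback,tag,upload}; recursion stops.
Total rows emitted: 6.

6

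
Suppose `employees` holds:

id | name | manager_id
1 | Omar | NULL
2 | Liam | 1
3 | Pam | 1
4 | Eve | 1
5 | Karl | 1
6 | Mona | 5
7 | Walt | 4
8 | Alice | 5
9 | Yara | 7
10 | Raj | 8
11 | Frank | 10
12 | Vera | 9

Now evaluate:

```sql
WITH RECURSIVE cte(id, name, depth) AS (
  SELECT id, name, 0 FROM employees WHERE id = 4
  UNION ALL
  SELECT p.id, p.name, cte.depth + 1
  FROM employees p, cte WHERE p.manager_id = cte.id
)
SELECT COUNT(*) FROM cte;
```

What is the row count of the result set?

4

Base: id=4 (Eve) at depth 0.
Iteration 1: rows with manager_id in {4} -> Walt (id 7, depth 1).
Iteration 2: rows with manager_id in {7} -> Yara (id 9, depth 2).
Iteration 3: rows with manager_id in {9} -> Vera (id 12, depth 3).
Iteration 4: no rows with manager_id in {12}; recursion stops.
Total rows emitted: 4.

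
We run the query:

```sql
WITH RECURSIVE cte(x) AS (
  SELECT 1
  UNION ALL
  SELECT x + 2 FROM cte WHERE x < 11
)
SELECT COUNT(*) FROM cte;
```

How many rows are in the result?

Base: x=1.
Iteration 1: 1 < 11 holds -> x = 1 + 2 = 3.
Iteration 2: 3 < 11 holds -> x = 3 + 2 = 5.
Iteration 3: 5 < 11 holds -> x = 5 + 2 = 7.
Iteration 4: 7 < 11 holds -> x = 7 + 2 = 9.
Iteration 5: 9 < 11 holds -> x = 9 + 2 = 11.
Iteration 6: 11 < 11 fails; recursion stops.
Total rows emitted: 6.

6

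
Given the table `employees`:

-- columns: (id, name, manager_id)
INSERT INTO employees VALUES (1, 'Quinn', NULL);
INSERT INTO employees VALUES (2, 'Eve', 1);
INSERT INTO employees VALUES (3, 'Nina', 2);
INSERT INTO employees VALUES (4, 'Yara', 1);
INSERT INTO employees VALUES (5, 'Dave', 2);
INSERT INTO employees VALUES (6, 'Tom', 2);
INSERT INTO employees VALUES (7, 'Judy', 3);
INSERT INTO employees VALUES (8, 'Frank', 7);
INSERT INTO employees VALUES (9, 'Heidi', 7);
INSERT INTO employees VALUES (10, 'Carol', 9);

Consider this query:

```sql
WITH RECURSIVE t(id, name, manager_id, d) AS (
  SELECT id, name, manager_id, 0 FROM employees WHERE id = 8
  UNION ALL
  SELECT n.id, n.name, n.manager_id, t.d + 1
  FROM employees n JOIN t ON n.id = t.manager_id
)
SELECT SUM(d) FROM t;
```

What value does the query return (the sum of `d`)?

Base: id=8 (Frank), manager_id=7, d 0.
Iteration 1: join on id=7 -> Judy (id 7, manager_id=3, d 1).
Iteration 2: join on id=3 -> Nina (id 3, manager_id=2, d 2).
Iteration 3: join on id=2 -> Eve (id 2, manager_id=1, d 3).
Iteration 4: join on id=1 -> Quinn (id 1, manager_id=NULL, d 4).
Iteration 5: manager_id is NULL; no match; recursion stops.
SUM(d) = 0 + 1 + 2 + 3 + 4 = 10.

10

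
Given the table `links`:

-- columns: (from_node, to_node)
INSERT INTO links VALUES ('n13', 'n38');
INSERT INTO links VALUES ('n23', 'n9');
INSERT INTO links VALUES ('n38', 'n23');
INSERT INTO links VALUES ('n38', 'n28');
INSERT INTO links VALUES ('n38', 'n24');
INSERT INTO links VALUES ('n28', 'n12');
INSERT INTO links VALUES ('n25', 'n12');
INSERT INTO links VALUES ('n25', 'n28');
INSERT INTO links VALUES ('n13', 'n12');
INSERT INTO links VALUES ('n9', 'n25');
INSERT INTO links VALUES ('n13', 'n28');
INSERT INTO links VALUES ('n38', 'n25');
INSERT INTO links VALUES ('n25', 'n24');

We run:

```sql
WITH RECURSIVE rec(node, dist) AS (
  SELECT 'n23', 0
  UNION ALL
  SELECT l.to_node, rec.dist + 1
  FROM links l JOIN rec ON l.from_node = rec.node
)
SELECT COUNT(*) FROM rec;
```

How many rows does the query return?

Base: (n23, dist=0).
Iteration 1: edges from {n23} -> (n9, dist=1).
Iteration 2: edges from {n9} -> (n25, dist=2).
Iteration 3: edges from {n25} -> (n12, dist=3), (n24, dist=3), (n28, dist=3).
Iteration 4: edges from {n12,n24,n28} -> (n12, dist=4).
Iteration 5: no outgoing edges from {n12}; recursion stops.
Total rows emitted: 7.

7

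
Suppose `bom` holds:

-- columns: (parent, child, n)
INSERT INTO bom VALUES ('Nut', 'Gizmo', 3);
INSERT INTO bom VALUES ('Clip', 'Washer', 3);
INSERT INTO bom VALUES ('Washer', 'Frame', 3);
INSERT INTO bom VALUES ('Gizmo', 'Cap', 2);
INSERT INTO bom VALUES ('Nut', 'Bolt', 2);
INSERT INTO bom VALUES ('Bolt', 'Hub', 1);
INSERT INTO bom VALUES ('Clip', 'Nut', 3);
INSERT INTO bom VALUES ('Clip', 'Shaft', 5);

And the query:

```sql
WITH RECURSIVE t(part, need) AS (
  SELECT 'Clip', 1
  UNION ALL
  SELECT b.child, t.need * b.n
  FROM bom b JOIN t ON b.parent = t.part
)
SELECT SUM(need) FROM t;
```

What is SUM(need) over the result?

60

Base: (Clip, need=1).
Iteration 1: components of {Clip} -> Nut = 1*3 = 3, Shaft = 1*5 = 5, Washer = 1*3 = 3.
Iteration 2: components of {Nut,Shaft,Washer} -> Bolt = 3*2 = 6, Frame = 3*3 = 9, Gizmo = 3*3 = 9.
Iteration 3: components of {Bolt,Frame,Gizmo} -> Cap = 9*2 = 18, Hub = 6*1 = 6.
Iteration 4: no further components; recursion stops.
SUM(need) = 1 + 5 + 3 + 3 + 6 + 9 + 9 + 6 + 18 = 60.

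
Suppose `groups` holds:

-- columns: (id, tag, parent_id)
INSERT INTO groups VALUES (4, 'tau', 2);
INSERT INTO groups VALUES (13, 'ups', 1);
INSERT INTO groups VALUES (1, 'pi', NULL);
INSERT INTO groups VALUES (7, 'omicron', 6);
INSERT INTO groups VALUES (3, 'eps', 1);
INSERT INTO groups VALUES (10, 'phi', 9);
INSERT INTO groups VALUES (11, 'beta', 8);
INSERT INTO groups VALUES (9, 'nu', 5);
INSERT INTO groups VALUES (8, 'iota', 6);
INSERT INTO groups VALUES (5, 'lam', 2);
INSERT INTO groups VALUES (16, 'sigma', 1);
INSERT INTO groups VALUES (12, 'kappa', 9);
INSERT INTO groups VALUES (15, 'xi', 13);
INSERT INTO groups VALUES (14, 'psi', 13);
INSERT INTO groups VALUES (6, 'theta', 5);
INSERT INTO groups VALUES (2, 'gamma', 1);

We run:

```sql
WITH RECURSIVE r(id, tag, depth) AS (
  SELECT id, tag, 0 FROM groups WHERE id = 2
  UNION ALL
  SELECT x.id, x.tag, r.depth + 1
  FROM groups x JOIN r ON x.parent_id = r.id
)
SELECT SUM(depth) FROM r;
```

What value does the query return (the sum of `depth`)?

Base: id=2 (gamma) at depth 0.
Iteration 1: rows with parent_id in {2} -> tau (id 4, depth 1), lam (id 5, depth 1).
Iteration 2: rows with parent_id in {4,5} -> theta (id 6, depth 2), nu (id 9, depth 2).
Iteration 3: rows with parent_id in {6,9} -> omicron (id 7, depth 3), iota (id 8, depth 3), phi (id 10, depth 3), kappa (id 12, depth 3).
Iteration 4: rows with parent_id in {7,8,10,12} -> beta (id 11, depth 4).
Iteration 5: no rows with parent_id in {11}; recursion stops.
SUM(depth) = 0 + 1 + 1 + 2 + 2 + 3 + 3 + 3 + 3 + 4 = 22.

22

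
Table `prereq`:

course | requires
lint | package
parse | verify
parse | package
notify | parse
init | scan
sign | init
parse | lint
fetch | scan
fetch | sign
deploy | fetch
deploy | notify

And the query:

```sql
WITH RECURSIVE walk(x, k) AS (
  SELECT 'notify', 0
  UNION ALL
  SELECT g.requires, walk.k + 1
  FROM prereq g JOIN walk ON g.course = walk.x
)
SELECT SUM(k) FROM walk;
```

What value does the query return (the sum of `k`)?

10

Base: (notify, k=0).
Iteration 1: edges from {notify} -> (parse, k=1).
Iteration 2: edges from {parse} -> (lint, k=2), (package, k=2), (verify, k=2).
Iteration 3: edges from {lint,package,verify} -> (package, k=3).
Iteration 4: no outgoing edges from {package}; recursion stops.
SUM(k) = 0 + 1 + 2 + 2 + 2 + 3 = 10.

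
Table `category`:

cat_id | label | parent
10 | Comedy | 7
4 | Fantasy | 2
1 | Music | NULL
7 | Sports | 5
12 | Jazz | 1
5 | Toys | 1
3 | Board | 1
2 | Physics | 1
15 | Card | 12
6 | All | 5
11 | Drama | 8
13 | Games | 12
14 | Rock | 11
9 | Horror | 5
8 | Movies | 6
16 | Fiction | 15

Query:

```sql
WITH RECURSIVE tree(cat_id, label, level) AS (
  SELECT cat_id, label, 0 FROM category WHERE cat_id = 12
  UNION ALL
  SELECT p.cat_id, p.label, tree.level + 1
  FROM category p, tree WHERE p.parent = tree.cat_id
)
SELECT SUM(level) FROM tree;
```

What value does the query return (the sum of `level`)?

Base: cat_id=12 (Jazz) at level 0.
Iteration 1: rows with parent in {12} -> Games (id 13, level 1), Card (id 15, level 1).
Iteration 2: rows with parent in {13,15} -> Fiction (id 16, level 2).
Iteration 3: no rows with parent in {16}; recursion stops.
SUM(level) = 0 + 1 + 1 + 2 = 4.

4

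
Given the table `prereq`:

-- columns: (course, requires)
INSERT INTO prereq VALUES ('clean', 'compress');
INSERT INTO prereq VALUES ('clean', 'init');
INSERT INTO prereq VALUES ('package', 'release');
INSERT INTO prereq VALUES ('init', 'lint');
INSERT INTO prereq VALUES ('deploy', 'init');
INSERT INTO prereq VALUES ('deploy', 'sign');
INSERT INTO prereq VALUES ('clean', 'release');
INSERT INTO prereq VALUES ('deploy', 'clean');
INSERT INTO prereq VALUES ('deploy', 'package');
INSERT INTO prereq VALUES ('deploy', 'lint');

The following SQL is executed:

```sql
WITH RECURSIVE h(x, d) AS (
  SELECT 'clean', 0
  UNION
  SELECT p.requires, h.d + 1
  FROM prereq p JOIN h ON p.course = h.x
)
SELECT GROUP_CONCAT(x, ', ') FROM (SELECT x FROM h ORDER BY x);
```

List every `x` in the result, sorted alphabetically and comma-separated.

clean, compress, init, lint, release

Base: (clean, d=0).
Iteration 1: edges from {clean} -> (compress, d=1), (init, d=1), (release, d=1).
Iteration 2: edges from {compress,init,release} -> (lint, d=2).
Iteration 3: no outgoing edges from {lint}; recursion stops.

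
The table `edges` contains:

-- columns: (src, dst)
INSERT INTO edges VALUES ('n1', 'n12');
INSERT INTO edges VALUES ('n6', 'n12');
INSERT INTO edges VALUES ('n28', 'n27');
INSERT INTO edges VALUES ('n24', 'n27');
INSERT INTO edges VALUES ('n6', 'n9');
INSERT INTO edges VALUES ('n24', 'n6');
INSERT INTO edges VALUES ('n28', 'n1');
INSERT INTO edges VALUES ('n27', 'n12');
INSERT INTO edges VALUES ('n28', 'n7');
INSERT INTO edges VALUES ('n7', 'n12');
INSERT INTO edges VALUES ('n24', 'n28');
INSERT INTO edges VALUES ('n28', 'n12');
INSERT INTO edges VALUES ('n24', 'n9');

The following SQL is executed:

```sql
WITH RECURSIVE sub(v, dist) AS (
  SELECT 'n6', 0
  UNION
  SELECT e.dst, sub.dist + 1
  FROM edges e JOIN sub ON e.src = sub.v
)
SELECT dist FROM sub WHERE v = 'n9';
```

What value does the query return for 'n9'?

Base: (n6, dist=0).
Iteration 1: edges from {n6} -> (n12, dist=1), (n9, dist=1).
Iteration 2: no outgoing edges from {n12,n9}; recursion stops.

1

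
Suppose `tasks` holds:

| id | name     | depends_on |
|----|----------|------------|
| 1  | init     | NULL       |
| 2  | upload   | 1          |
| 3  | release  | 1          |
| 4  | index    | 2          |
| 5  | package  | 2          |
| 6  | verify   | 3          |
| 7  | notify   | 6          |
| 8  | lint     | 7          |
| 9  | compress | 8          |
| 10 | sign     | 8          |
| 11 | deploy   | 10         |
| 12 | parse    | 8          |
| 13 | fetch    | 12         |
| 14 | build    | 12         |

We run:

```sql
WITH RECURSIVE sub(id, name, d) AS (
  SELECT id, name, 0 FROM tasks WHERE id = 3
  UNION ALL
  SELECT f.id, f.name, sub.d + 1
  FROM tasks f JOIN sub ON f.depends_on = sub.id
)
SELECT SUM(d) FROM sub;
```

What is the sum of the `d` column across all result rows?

Base: id=3 (release) at d 0.
Iteration 1: rows with depends_on in {3} -> verify (id 6, d 1).
Iteration 2: rows with depends_on in {6} -> notify (id 7, d 2).
Iteration 3: rows with depends_on in {7} -> lint (id 8, d 3).
Iteration 4: rows with depends_on in {8} -> compress (id 9, d 4), sign (id 10, d 4), parse (id 12, d 4).
Iteration 5: rows with depends_on in {9,10,12} -> deploy (id 11, d 5), fetch (id 13, d 5), build (id 14, d 5).
Iteration 6: no rows with depends_on in {11,13,14}; recursion stops.
SUM(d) = 0 + 1 + 2 + 3 + 4 + 4 + 4 + 5 + 5 + 5 = 33.

33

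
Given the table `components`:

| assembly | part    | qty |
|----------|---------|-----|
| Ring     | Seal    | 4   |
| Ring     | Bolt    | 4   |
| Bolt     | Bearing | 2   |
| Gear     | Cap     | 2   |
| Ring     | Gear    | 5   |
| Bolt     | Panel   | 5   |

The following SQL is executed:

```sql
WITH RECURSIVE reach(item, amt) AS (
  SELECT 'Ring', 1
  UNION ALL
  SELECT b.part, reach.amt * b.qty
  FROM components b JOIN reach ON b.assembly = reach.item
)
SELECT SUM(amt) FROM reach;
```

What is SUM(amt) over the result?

52

Base: (Ring, amt=1).
Iteration 1: components of {Ring} -> Bolt = 1*4 = 4, Gear = 1*5 = 5, Seal = 1*4 = 4.
Iteration 2: components of {Bolt,Gear,Seal} -> Bearing = 4*2 = 8, Cap = 5*2 = 10, Panel = 4*5 = 20.
Iteration 3: no further components; recursion stops.
SUM(amt) = 1 + 5 + 4 + 4 + 10 + 20 + 8 = 52.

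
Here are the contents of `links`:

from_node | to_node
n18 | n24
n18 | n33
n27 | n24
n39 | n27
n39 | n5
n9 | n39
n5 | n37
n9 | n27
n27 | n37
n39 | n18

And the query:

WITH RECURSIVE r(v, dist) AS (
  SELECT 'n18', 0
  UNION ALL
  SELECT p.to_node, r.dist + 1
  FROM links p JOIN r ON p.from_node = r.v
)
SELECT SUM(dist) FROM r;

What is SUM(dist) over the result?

Base: (n18, dist=0).
Iteration 1: edges from {n18} -> (n24, dist=1), (n33, dist=1).
Iteration 2: no outgoing edges from {n24,n33}; recursion stops.
SUM(dist) = 0 + 1 + 1 = 2.

2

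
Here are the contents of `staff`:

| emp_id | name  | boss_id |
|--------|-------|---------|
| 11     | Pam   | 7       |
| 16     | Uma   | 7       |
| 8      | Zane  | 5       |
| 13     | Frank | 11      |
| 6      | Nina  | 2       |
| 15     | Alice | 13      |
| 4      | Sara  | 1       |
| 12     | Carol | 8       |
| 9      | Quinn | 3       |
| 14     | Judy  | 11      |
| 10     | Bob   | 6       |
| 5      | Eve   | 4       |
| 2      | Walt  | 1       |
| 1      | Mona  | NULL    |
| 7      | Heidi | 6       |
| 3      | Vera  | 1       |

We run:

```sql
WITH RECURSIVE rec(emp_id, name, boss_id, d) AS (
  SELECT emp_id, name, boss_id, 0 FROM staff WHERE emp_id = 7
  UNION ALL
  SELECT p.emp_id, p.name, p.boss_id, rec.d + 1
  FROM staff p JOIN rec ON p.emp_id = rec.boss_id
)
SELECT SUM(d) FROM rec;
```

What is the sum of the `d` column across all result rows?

6

Base: emp_id=7 (Heidi), boss_id=6, d 0.
Iteration 1: join on emp_id=6 -> Nina (id 6, boss_id=2, d 1).
Iteration 2: join on emp_id=2 -> Walt (id 2, boss_id=1, d 2).
Iteration 3: join on emp_id=1 -> Mona (id 1, boss_id=NULL, d 3).
Iteration 4: boss_id is NULL; no match; recursion stops.
SUM(d) = 0 + 1 + 2 + 3 = 6.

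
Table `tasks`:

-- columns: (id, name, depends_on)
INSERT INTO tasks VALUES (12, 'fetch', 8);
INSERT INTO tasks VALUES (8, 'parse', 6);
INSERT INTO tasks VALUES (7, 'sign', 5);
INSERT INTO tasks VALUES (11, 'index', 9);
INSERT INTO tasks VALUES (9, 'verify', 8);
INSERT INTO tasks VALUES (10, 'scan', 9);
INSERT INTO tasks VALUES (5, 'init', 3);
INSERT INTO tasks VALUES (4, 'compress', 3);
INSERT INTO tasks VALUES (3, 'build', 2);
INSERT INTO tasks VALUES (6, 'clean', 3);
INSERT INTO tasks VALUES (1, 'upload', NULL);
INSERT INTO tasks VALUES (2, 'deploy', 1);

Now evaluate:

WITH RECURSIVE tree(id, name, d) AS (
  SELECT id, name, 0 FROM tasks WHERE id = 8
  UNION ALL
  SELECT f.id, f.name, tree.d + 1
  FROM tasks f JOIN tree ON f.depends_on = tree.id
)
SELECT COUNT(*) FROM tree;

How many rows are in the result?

Base: id=8 (parse) at d 0.
Iteration 1: rows with depends_on in {8} -> verify (id 9, d 1), fetch (id 12, d 1).
Iteration 2: rows with depends_on in {9,12} -> scan (id 10, d 2), index (id 11, d 2).
Iteration 3: no rows with depends_on in {10,11}; recursion stops.
Total rows emitted: 5.

5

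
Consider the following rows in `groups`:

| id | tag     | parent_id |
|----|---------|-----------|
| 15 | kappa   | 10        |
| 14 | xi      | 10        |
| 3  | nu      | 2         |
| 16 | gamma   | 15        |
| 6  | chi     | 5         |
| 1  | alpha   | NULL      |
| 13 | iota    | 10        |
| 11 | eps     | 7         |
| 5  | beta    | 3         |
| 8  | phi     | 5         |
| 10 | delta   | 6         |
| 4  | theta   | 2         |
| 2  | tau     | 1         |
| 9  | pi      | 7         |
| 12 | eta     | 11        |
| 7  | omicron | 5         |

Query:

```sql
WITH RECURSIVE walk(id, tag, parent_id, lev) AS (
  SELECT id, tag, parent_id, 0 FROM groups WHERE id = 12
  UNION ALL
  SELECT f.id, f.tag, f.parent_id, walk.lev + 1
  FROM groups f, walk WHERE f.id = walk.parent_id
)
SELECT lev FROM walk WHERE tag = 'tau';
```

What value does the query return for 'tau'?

Base: id=12 (eta), parent_id=11, lev 0.
Iteration 1: join on id=11 -> eps (id 11, parent_id=7, lev 1).
Iteration 2: join on id=7 -> omicron (id 7, parent_id=5, lev 2).
Iteration 3: join on id=5 -> beta (id 5, parent_id=3, lev 3).
Iteration 4: join on id=3 -> nu (id 3, parent_id=2, lev 4).
Iteration 5: join on id=2 -> tau (id 2, parent_id=1, lev 5).
Iteration 6: join on id=1 -> alpha (id 1, parent_id=NULL, lev 6).
Iteration 7: parent_id is NULL; no match; recursion stops.

5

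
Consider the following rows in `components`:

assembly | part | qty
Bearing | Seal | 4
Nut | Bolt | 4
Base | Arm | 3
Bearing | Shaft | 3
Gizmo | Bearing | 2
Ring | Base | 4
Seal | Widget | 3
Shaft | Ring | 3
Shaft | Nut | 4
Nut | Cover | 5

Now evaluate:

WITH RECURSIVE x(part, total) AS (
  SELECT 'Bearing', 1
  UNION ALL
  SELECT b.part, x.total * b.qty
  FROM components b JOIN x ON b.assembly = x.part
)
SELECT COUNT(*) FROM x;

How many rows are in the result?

Base: (Bearing, total=1).
Iteration 1: components of {Bearing} -> Seal = 1*4 = 4, Shaft = 1*3 = 3.
Iteration 2: components of {Seal,Shaft} -> Nut = 3*4 = 12, Ring = 3*3 = 9, Widget = 4*3 = 12.
Iteration 3: components of {Nut,Ring,Widget} -> Base = 9*4 = 36, Bolt = 12*4 = 48, Cover = 12*5 = 60.
Iteration 4: components of {Base,Bolt,Cover} -> Arm = 36*3 = 108.
Iteration 5: no further components; recursion stops.
Total rows emitted: 10.

10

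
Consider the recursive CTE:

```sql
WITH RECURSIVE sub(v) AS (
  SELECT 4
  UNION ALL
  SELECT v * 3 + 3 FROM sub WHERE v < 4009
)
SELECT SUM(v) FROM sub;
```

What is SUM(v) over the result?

Base: v=4.
Iteration 1: 4 < 4009 holds -> v = 4 * 3 + 3 = 15.
Iteration 2: 15 < 4009 holds -> v = 15 * 3 + 3 = 48.
Iteration 3: 48 < 4009 holds -> v = 48 * 3 + 3 = 147.
Iteration 4: 147 < 4009 holds -> v = 147 * 3 + 3 = 444.
Iteration 5: 444 < 4009 holds -> v = 444 * 3 + 3 = 1335.
Iteration 6: 1335 < 4009 holds -> v = 1335 * 3 + 3 = 4008.
Iteration 7: 4008 < 4009 holds -> v = 4008 * 3 + 3 = 12027.
Iteration 8: 12027 < 4009 fails; recursion stops.
SUM(v) = 4 + 15 + 48 + 147 + 444 + 1335 + 4008 + 12027 = 18028.

18028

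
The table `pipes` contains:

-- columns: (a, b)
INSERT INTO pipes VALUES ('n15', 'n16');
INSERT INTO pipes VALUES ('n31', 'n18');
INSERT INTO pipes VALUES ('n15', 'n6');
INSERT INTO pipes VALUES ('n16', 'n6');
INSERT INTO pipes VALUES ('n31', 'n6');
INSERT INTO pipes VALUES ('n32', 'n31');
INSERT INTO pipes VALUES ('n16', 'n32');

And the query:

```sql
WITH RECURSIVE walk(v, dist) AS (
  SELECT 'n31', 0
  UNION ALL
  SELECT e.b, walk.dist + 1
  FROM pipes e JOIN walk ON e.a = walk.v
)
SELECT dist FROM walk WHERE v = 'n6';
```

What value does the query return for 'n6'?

1

Base: (n31, dist=0).
Iteration 1: edges from {n31} -> (n18, dist=1), (n6, dist=1).
Iteration 2: no outgoing edges from {n18,n6}; recursion stops.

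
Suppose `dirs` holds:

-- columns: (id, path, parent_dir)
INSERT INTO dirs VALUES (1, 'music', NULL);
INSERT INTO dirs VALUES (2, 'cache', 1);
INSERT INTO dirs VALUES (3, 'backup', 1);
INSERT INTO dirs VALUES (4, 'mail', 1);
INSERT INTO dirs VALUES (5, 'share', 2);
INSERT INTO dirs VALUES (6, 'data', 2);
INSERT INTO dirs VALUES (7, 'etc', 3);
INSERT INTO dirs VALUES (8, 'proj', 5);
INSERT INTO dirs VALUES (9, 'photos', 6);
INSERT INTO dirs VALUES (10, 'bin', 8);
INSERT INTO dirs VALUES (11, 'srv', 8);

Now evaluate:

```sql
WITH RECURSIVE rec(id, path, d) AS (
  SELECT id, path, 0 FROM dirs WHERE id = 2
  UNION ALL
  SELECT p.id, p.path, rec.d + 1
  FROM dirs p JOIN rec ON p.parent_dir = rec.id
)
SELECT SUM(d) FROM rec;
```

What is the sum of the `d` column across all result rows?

12

Base: id=2 (cache) at d 0.
Iteration 1: rows with parent_dir in {2} -> share (id 5, d 1), data (id 6, d 1).
Iteration 2: rows with parent_dir in {5,6} -> proj (id 8, d 2), photos (id 9, d 2).
Iteration 3: rows with parent_dir in {8,9} -> bin (id 10, d 3), srv (id 11, d 3).
Iteration 4: no rows with parent_dir in {10,11}; recursion stops.
SUM(d) = 0 + 1 + 1 + 2 + 2 + 3 + 3 = 12.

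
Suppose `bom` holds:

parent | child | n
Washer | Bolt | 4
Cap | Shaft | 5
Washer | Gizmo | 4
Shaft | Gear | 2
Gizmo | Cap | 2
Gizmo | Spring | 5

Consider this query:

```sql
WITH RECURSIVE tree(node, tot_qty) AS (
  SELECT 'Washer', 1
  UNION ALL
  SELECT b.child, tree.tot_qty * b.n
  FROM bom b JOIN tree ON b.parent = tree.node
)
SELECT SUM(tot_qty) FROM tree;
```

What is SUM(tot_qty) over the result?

157

Base: (Washer, tot_qty=1).
Iteration 1: components of {Washer} -> Bolt = 1*4 = 4, Gizmo = 1*4 = 4.
Iteration 2: components of {Bolt,Gizmo} -> Cap = 4*2 = 8, Spring = 4*5 = 20.
Iteration 3: components of {Cap,Spring} -> Shaft = 8*5 = 40.
Iteration 4: components of {Shaft} -> Gear = 40*2 = 80.
Iteration 5: no further components; recursion stops.
SUM(tot_qty) = 1 + 4 + 4 + 8 + 20 + 40 + 80 = 157.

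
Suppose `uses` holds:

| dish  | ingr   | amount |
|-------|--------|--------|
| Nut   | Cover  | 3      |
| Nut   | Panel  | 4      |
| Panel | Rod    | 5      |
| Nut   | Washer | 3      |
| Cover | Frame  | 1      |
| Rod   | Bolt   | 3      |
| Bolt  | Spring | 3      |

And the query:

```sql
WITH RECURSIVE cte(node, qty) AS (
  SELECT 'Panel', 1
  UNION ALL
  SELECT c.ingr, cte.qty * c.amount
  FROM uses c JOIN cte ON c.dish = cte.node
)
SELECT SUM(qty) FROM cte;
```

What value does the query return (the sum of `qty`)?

Base: (Panel, qty=1).
Iteration 1: components of {Panel} -> Rod = 1*5 = 5.
Iteration 2: components of {Rod} -> Bolt = 5*3 = 15.
Iteration 3: components of {Bolt} -> Spring = 15*3 = 45.
Iteration 4: no further components; recursion stops.
SUM(qty) = 1 + 5 + 15 + 45 = 66.

66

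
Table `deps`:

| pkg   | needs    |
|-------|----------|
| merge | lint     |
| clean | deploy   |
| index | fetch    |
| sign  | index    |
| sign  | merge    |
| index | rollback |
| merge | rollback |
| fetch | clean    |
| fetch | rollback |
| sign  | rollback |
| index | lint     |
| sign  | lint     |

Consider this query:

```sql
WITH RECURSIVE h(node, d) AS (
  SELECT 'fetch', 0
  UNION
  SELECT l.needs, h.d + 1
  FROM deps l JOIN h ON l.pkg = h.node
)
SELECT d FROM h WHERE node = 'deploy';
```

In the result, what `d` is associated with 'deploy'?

Base: (fetch, d=0).
Iteration 1: edges from {fetch} -> (clean, d=1), (rollback, d=1).
Iteration 2: edges from {clean,rollback} -> (deploy, d=2).
Iteration 3: no outgoing edges from {deploy}; recursion stops.

2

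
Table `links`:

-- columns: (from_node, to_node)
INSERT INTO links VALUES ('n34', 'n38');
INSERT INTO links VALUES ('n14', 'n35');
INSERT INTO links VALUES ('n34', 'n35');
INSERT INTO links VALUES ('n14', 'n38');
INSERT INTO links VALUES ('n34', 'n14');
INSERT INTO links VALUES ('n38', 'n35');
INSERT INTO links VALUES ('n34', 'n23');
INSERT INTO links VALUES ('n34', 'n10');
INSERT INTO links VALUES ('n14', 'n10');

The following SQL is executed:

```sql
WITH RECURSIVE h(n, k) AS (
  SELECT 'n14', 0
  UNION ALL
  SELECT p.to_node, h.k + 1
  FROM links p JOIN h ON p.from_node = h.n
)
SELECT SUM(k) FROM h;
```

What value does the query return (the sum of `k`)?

5

Base: (n14, k=0).
Iteration 1: edges from {n14} -> (n10, k=1), (n35, k=1), (n38, k=1).
Iteration 2: edges from {n10,n35,n38} -> (n35, k=2).
Iteration 3: no outgoing edges from {n35}; recursion stops.
SUM(k) = 0 + 1 + 1 + 1 + 2 = 5.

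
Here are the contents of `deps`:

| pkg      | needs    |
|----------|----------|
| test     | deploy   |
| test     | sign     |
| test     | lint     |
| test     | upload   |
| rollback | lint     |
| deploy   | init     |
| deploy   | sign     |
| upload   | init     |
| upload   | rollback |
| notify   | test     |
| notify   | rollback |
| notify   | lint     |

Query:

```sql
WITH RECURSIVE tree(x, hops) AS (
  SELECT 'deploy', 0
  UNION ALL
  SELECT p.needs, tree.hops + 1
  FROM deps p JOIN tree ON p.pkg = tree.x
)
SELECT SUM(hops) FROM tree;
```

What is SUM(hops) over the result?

2

Base: (deploy, hops=0).
Iteration 1: edges from {deploy} -> (init, hops=1), (sign, hops=1).
Iteration 2: no outgoing edges from {init,sign}; recursion stops.
SUM(hops) = 0 + 1 + 1 = 2.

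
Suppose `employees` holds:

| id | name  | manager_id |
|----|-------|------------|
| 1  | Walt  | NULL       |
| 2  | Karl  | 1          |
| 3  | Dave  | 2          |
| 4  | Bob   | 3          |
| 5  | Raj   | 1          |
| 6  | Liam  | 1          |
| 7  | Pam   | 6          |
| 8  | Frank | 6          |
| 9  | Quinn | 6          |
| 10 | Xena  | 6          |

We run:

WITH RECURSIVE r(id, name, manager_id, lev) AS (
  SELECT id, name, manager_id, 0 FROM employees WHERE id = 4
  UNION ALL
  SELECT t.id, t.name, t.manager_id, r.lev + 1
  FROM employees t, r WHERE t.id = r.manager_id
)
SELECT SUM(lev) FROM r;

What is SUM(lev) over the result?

6

Base: id=4 (Bob), manager_id=3, lev 0.
Iteration 1: join on id=3 -> Dave (id 3, manager_id=2, lev 1).
Iteration 2: join on id=2 -> Karl (id 2, manager_id=1, lev 2).
Iteration 3: join on id=1 -> Walt (id 1, manager_id=NULL, lev 3).
Iteration 4: manager_id is NULL; no match; recursion stops.
SUM(lev) = 0 + 1 + 2 + 3 = 6.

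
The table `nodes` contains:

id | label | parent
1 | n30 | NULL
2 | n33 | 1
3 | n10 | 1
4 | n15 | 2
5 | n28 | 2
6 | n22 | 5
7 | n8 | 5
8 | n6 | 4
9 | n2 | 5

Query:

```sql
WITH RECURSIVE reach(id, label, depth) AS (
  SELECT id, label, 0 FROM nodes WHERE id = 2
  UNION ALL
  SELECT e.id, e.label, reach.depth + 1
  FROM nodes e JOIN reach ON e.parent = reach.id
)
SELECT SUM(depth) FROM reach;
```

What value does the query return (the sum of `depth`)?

Base: id=2 (n33) at depth 0.
Iteration 1: rows with parent in {2} -> n15 (id 4, depth 1), n28 (id 5, depth 1).
Iteration 2: rows with parent in {4,5} -> n22 (id 6, depth 2), n8 (id 7, depth 2), n6 (id 8, depth 2), n2 (id 9, depth 2).
Iteration 3: no rows with parent in {6,7,8,9}; recursion stops.
SUM(depth) = 0 + 1 + 1 + 2 + 2 + 2 + 2 = 10.

10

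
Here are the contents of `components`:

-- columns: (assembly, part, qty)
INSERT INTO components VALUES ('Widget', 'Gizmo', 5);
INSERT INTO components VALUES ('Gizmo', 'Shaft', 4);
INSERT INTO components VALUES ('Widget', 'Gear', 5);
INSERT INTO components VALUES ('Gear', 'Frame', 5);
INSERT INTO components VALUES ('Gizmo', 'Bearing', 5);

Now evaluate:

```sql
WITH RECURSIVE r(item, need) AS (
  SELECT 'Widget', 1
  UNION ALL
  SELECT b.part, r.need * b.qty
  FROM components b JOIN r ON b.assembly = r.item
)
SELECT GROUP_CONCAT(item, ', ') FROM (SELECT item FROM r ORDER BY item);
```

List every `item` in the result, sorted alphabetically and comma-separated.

Bearing, Frame, Gear, Gizmo, Shaft, Widget

Base: (Widget, need=1).
Iteration 1: components of {Widget} -> Gear = 1*5 = 5, Gizmo = 1*5 = 5.
Iteration 2: components of {Gear,Gizmo} -> Bearing = 5*5 = 25, Frame = 5*5 = 25, Shaft = 5*4 = 20.
Iteration 3: no further components; recursion stops.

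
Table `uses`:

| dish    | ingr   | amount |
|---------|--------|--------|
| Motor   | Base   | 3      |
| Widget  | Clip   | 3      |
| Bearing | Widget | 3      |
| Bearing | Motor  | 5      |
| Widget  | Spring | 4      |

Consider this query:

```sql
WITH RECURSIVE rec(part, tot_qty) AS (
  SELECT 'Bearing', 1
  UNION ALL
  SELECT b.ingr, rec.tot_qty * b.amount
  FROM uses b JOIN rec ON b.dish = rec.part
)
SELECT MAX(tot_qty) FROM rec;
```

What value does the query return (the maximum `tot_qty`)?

Base: (Bearing, tot_qty=1).
Iteration 1: components of {Bearing} -> Motor = 1*5 = 5, Widget = 1*3 = 3.
Iteration 2: components of {Motor,Widget} -> Base = 5*3 = 15, Clip = 3*3 = 9, Spring = 3*4 = 12.
Iteration 3: no further components; recursion stops.
tot_qty values: 1, 5, 3, 15, 9, 12; the maximum is 15.

15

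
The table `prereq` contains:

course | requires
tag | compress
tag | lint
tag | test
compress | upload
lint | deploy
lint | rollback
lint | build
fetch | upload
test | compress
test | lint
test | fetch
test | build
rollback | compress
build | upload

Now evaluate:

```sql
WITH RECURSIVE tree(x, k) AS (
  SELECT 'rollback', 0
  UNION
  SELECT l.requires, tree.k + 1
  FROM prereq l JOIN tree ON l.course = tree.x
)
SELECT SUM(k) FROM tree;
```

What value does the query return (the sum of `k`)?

3

Base: (rollback, k=0).
Iteration 1: edges from {rollback} -> (compress, k=1).
Iteration 2: edges from {compress} -> (upload, k=2).
Iteration 3: no outgoing edges from {upload}; recursion stops.
SUM(k) = 0 + 1 + 2 = 3.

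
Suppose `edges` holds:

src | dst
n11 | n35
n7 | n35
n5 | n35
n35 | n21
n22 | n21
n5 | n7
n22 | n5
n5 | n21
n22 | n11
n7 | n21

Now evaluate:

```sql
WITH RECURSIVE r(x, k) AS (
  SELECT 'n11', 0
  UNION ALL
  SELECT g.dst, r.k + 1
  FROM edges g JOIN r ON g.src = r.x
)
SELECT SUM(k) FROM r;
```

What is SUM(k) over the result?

Base: (n11, k=0).
Iteration 1: edges from {n11} -> (n35, k=1).
Iteration 2: edges from {n35} -> (n21, k=2).
Iteration 3: no outgoing edges from {n21}; recursion stops.
SUM(k) = 0 + 1 + 2 = 3.

3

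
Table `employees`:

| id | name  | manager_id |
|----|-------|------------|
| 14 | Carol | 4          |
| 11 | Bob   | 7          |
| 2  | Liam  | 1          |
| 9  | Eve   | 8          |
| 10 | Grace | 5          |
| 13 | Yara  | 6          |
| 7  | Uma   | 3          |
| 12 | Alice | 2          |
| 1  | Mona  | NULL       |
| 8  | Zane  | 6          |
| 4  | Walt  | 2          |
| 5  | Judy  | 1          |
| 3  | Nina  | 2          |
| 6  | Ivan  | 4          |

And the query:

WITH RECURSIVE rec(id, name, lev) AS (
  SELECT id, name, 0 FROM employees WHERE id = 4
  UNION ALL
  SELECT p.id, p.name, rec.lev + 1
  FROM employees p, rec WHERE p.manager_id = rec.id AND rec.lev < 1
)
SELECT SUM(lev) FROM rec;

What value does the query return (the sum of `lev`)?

Base: id=4 (Walt) at lev 0.
Iteration 1: rows with manager_id in {4} -> Ivan (id 6, lev 1), Carol (id 14, lev 1).
Iteration 2: lev < 1 fails for all current rows; recursion stops.
SUM(lev) = 0 + 1 + 1 = 2.

2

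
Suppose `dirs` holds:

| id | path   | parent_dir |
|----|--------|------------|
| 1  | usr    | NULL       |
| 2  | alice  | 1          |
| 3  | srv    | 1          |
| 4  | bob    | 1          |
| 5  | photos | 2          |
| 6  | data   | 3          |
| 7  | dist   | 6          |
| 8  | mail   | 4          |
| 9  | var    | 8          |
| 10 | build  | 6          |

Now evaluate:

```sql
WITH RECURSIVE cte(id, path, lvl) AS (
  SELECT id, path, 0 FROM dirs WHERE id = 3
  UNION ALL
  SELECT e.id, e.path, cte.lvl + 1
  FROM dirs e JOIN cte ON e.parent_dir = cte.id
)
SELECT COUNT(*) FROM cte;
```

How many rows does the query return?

Base: id=3 (srv) at lvl 0.
Iteration 1: rows with parent_dir in {3} -> data (id 6, lvl 1).
Iteration 2: rows with parent_dir in {6} -> dist (id 7, lvl 2), build (id 10, lvl 2).
Iteration 3: no rows with parent_dir in {7,10}; recursion stops.
Total rows emitted: 4.

4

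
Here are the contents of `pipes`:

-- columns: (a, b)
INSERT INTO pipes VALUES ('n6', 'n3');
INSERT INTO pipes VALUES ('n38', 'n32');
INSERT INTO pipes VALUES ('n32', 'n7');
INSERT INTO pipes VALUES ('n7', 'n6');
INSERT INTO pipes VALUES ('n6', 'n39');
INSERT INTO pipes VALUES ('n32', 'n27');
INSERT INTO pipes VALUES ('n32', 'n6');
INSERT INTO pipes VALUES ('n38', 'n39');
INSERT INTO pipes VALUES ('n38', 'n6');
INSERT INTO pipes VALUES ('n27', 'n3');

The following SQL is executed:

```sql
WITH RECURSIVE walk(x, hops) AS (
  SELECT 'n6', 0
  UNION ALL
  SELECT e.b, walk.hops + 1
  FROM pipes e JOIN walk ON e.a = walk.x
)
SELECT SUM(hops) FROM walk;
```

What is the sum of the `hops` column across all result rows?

2

Base: (n6, hops=0).
Iteration 1: edges from {n6} -> (n3, hops=1), (n39, hops=1).
Iteration 2: no outgoing edges from {n3,n39}; recursion stops.
SUM(hops) = 0 + 1 + 1 = 2.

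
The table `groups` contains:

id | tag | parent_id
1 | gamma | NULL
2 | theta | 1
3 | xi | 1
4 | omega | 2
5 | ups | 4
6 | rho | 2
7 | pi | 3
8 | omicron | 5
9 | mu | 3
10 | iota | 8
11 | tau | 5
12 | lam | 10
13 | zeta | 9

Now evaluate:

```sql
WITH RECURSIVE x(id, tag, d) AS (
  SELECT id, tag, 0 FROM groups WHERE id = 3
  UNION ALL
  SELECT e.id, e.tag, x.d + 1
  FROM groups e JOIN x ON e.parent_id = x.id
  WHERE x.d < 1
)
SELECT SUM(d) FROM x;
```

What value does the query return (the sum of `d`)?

Base: id=3 (xi) at d 0.
Iteration 1: rows with parent_id in {3} -> pi (id 7, d 1), mu (id 9, d 1).
Iteration 2: d < 1 fails for all current rows; recursion stops.
SUM(d) = 0 + 1 + 1 = 2.

2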